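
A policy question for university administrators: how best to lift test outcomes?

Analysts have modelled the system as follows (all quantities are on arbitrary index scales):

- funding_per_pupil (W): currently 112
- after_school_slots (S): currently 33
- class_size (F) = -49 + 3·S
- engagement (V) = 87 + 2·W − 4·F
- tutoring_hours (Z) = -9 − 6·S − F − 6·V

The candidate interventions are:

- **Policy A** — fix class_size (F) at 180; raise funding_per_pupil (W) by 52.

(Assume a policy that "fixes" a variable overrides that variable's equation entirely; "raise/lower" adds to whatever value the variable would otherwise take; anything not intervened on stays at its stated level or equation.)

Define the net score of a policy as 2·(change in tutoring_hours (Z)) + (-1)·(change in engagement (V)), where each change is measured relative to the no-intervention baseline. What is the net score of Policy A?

5148

Baseline:
  W = 112
  S = 33
  F = -49 + 3·33 = 50
  V = 87 + 2·112 − 4·50 = 111
  Z = -9 − 6·33 − 50 − 6·111 = -923
Policy A (F := 180, W + 52):
  W = 112 + 52 = 164
  S = 33
  F = 180
  V = 87 + 2·164 − 4·180 = -305
  Z = -9 − 6·33 − 180 − 6·(-305) = 1443
ΔZ = 1443 − (-923) = 2366; ΔV = -305 − 111 = -416
Score = 2·2366 + (-1)·(-416) = 5148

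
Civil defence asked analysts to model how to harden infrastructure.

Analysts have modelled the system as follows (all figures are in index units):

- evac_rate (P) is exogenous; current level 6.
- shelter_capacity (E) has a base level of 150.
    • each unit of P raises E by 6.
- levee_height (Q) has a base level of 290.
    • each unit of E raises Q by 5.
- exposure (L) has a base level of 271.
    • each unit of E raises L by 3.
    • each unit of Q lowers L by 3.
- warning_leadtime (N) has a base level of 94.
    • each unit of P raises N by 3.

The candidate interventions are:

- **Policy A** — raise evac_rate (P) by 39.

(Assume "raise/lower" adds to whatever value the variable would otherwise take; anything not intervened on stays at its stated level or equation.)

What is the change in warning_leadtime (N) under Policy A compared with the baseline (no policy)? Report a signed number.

Baseline:
  P = 6
  N = 94 + 3·6 = 112
Policy A (P + 39):
  P = 6 + 39 = 45
  N = 94 + 3·45 = 229
Change in N: 229 − 112 = 117

117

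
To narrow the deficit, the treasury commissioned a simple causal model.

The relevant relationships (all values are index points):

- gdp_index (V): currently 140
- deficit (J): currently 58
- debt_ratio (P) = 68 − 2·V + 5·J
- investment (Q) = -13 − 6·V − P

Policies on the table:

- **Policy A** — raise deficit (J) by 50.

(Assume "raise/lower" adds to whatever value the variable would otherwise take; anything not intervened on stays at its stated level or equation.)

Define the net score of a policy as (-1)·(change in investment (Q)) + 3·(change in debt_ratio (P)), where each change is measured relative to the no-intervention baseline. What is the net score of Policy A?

Baseline:
  V = 140
  J = 58
  P = 68 − 2·140 + 5·58 = 78
  Q = -13 − 6·140 − 78 = -931
Policy A (J + 50):
  V = 140
  J = 58 + 50 = 108
  P = 68 − 2·140 + 5·108 = 328
  Q = -13 − 6·140 − 328 = -1181
ΔQ = -1181 − (-931) = -250; ΔP = 328 − 78 = 250
Score = (-1)·(-250) + 3·250 = 1000

1000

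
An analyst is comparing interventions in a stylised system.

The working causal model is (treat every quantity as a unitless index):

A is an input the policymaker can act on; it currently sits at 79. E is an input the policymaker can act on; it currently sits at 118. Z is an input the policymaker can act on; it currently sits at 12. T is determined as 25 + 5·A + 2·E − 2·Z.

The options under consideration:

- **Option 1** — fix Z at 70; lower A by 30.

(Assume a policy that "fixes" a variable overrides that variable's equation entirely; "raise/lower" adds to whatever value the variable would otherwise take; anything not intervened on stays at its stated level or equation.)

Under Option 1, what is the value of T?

Option 1 (Z := 70, A − 30):
  A = 79 − 30 = 49
  E = 118
  Z = 70
  T = 25 + 5·49 + 2·118 − 2·70 = 366

366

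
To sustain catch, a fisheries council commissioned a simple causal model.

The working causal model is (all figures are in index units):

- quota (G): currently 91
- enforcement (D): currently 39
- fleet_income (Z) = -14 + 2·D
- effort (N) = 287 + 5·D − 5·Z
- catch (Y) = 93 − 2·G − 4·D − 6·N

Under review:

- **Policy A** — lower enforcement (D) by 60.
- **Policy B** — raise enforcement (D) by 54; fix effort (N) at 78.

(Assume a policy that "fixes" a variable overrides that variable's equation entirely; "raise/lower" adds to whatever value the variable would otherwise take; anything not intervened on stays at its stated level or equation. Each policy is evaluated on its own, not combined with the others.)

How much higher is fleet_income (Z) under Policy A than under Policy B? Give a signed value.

-228

Policy A (D − 60):
  D = 39 − 60 = -21
  Z = -14 + 2·(-21) = -56
Policy B (D + 54, N := 78):
  D = 39 + 54 = 93
  Z = -14 + 2·93 = 172
Z: -56 − 172 = -228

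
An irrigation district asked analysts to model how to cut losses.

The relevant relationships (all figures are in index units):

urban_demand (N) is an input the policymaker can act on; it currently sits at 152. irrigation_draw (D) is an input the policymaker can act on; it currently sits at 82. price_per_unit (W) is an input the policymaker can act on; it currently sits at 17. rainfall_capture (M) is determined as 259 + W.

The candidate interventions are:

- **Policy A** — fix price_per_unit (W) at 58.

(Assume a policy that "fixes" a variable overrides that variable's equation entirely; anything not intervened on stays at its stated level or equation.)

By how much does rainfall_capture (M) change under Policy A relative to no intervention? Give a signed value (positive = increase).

Baseline:
  W = 17
  M = 259 + 17 = 276
Policy A (W := 58):
  W = 58
  M = 259 + 58 = 317
Change in M: 317 − 276 = 41

41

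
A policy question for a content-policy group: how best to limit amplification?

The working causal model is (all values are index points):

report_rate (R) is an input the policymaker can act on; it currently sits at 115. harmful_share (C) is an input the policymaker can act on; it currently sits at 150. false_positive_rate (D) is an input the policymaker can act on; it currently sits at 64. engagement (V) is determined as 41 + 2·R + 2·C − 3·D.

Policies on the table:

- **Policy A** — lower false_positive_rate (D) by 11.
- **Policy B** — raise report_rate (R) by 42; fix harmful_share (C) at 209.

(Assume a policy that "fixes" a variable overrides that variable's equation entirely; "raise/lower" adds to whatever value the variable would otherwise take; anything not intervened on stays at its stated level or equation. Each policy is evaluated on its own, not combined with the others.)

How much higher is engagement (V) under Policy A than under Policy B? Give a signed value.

-169

Policy A (D − 11):
  R = 115
  C = 150
  D = 64 − 11 = 53
  V = 41 + 2·115 + 2·150 − 3·53 = 412
Policy B (R + 42, C := 209):
  R = 115 + 42 = 157
  C = 209
  D = 64
  V = 41 + 2·157 + 2·209 − 3·64 = 581
V: 412 − 581 = -169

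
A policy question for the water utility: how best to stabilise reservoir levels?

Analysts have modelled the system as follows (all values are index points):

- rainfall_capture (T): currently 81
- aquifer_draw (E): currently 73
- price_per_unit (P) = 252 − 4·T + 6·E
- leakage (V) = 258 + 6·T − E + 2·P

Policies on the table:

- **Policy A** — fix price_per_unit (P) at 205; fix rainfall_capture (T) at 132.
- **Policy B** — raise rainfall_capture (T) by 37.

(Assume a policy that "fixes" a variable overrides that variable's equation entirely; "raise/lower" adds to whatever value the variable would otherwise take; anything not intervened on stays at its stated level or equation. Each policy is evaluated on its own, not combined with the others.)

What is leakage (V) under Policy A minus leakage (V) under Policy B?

58

Policy A (P := 205, T := 132):
  T = 132
  E = 73
  P = 205
  V = 258 + 6·132 − 73 + 2·205 = 1387
Policy B (T + 37):
  T = 81 + 37 = 118
  E = 73
  P = 252 − 4·118 + 6·73 = 218
  V = 258 + 6·118 − 73 + 2·218 = 1329
V: 1387 − 1329 = 58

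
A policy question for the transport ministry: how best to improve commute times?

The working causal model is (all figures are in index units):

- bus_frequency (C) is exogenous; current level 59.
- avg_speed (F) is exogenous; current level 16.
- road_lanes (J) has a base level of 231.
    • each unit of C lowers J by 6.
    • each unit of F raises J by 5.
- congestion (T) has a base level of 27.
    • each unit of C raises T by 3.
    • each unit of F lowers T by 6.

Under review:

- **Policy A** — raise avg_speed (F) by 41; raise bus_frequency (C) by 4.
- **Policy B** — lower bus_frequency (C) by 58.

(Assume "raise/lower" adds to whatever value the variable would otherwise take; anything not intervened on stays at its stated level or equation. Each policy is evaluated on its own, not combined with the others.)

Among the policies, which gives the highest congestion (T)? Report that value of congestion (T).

-66

Policy A (F + 41, C + 4):
  C = 59 + 4 = 63
  F = 16 + 41 = 57
  T = 27 + 3·63 − 6·57 = -126
Policy B (C − 58):
  C = 59 − 58 = 1
  F = 16
  T = 27 + 3·1 − 6·16 = -66
Comparing — Policy A: T=-126, Policy B: T=-66. Highest is -66 (Policy B).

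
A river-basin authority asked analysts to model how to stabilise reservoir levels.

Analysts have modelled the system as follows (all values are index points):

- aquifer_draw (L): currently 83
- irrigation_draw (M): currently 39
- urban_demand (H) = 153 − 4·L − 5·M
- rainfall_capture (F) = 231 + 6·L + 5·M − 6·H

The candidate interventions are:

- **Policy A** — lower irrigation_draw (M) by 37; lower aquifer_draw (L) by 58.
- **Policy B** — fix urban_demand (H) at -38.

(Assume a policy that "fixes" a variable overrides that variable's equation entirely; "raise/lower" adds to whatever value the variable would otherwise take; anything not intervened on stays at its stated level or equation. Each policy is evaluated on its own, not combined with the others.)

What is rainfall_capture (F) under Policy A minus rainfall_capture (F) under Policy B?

-1019

Policy A (M − 37, L − 58):
  L = 83 − 58 = 25
  M = 39 − 37 = 2
  H = 153 − 4·25 − 5·2 = 43
  F = 231 + 6·25 + 5·2 − 6·43 = 133
Policy B (H := -38):
  L = 83
  M = 39
  H = -38
  F = 231 + 6·83 + 5·39 − 6·(-38) = 1152
F: 133 − 1152 = -1019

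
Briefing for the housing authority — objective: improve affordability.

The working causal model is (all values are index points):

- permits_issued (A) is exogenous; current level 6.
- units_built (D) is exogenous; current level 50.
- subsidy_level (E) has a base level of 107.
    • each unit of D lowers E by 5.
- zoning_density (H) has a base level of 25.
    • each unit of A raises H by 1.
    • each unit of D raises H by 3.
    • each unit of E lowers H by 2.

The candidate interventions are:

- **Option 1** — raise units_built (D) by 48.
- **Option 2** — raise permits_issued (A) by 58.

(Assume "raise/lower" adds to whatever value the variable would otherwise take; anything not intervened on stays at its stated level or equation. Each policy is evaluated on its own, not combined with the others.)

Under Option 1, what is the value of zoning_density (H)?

1091

Option 1 (D + 48):
  A = 6
  D = 50 + 48 = 98
  E = 107 − 5·98 = -383
  H = 25 + 6 + 3·98 − 2·(-383) = 1091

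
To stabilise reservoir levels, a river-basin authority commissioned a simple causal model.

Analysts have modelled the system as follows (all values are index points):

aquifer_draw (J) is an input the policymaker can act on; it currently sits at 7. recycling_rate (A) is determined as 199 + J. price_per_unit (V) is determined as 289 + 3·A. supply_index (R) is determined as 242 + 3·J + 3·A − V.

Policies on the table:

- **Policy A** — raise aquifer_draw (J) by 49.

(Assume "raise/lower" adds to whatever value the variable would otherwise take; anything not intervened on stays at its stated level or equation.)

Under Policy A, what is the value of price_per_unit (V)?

1054

Policy A (J + 49):
  J = 7 + 49 = 56
  A = 199 + 56 = 255
  V = 289 + 3·255 = 1054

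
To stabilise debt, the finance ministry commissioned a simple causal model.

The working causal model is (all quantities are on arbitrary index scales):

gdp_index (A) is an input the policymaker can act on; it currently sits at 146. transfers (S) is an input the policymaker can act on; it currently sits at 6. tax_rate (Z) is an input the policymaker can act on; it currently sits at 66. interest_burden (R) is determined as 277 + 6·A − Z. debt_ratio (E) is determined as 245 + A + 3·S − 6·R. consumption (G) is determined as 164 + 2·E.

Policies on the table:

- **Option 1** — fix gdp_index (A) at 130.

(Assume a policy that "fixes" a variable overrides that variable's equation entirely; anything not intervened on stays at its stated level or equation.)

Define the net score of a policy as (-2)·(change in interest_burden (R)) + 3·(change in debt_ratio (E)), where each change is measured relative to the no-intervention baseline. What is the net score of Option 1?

1872

Baseline:
  A = 146
  S = 6
  Z = 66
  R = 277 + 6·146 − 66 = 1087
  E = 245 + 146 + 3·6 − 6·1087 = -6113
Option 1 (A := 130):
  A = 130
  S = 6
  Z = 66
  R = 277 + 6·130 − 66 = 991
  E = 245 + 130 + 3·6 − 6·991 = -5553
ΔR = 991 − 1087 = -96; ΔE = -5553 − (-6113) = 560
Score = (-2)·(-96) + 3·560 = 1872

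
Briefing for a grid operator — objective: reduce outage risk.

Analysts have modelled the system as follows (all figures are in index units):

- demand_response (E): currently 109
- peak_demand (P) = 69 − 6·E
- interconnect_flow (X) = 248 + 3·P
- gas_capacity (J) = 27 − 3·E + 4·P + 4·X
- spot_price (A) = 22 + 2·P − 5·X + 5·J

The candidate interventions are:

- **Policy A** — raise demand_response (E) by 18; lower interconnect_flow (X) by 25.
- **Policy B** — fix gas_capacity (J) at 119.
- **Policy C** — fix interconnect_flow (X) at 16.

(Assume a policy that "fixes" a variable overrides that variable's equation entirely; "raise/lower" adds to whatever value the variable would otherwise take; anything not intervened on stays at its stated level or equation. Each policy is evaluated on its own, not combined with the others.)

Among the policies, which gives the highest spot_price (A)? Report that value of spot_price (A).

Policy A (E + 18, X − 25):
  E = 109 + 18 = 127
  P = 69 − 6·127 = -693
  X = 248 + 3·(-693) (−25 from intervention) = -1856
  J = 27 − 3·127 + 4·(-693) + 4·(-1856) = -10550
  A = 22 + 2·(-693) − 5·(-1856) + 5·(-10550) = -44834
Policy B (J := 119):
  E = 109
  P = 69 − 6·109 = -585
  X = 248 + 3·(-585) = -1507
  J = 119
  A = 22 + 2·(-585) − 5·(-1507) + 5·119 = 6982
Policy C (X := 16):
  E = 109
  P = 69 − 6·109 = -585
  X = 16
  J = 27 − 3·109 + 4·(-585) + 4·16 = -2576
  A = 22 + 2·(-585) − 5·16 + 5·(-2576) = -14108
Comparing — Policy A: A=-44834, Policy B: A=6982, Policy C: A=-14108. Highest is 6982 (Policy B).

6982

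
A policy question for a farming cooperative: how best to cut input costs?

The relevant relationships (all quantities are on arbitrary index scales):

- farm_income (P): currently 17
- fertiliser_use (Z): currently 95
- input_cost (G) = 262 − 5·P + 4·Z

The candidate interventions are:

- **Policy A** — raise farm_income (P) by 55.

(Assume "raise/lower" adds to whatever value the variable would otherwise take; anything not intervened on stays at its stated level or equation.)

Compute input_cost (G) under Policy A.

Policy A (P + 55):
  P = 17 + 55 = 72
  Z = 95
  G = 262 − 5·72 + 4·95 = 282

282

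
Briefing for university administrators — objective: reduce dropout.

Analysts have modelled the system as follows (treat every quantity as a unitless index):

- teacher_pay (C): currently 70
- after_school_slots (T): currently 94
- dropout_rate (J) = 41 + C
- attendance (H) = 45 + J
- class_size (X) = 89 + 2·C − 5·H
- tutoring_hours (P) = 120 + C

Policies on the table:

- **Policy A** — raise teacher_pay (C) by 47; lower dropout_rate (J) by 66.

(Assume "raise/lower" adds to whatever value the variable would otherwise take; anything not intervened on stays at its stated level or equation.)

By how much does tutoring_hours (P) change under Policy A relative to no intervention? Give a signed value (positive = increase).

Baseline:
  C = 70
  P = 120 + 70 = 190
Policy A (C + 47, J − 66):
  C = 70 + 47 = 117
  P = 120 + 117 = 237
Change in P: 237 − 190 = 47

47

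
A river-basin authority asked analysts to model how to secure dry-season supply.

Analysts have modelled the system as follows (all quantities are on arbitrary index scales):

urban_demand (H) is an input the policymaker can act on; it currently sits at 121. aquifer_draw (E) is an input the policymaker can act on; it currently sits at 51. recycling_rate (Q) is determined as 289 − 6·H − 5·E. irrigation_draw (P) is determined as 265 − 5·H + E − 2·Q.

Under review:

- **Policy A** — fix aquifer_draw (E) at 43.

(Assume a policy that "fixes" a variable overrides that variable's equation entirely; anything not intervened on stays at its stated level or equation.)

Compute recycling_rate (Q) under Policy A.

-652

Policy A (E := 43):
  H = 121
  E = 43
  Q = 289 − 6·121 − 5·43 = -652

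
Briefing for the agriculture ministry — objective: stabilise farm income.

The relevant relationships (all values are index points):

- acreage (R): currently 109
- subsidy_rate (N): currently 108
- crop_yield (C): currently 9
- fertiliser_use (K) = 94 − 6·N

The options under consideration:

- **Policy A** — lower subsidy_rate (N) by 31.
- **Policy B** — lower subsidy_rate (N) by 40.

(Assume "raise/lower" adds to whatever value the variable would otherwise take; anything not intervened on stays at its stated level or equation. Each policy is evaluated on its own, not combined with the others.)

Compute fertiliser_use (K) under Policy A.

-368

Policy A (N − 31):
  N = 108 − 31 = 77
  K = 94 − 6·77 = -368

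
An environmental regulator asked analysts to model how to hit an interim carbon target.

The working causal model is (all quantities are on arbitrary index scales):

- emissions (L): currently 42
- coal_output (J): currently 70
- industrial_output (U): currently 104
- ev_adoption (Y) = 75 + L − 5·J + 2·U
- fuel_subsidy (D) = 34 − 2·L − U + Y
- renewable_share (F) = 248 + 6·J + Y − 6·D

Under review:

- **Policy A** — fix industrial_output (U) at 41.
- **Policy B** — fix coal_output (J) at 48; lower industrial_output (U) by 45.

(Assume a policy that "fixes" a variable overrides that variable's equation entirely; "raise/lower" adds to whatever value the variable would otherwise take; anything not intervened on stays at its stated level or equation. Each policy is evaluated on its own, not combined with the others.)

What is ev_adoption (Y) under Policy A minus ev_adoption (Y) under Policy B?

-146

Policy A (U := 41):
  L = 42
  J = 70
  U = 41
  Y = 75 + 42 − 5·70 + 2·41 = -151
Policy B (J := 48, U − 45):
  L = 42
  J = 48
  U = 104 − 45 = 59
  Y = 75 + 42 − 5·48 + 2·59 = -5
Y: -151 − (-5) = -146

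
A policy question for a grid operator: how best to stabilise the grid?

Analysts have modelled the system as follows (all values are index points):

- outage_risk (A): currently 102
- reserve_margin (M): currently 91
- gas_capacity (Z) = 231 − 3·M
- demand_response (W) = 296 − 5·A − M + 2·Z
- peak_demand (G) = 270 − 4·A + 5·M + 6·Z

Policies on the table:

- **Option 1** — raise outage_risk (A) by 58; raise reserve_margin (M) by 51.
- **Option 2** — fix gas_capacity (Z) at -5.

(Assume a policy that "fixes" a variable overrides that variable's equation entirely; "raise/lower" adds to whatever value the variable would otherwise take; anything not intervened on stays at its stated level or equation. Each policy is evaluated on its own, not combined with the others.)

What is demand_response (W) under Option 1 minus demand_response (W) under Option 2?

-721

Option 1 (A + 58, M + 51):
  A = 102 + 58 = 160
  M = 91 + 51 = 142
  Z = 231 − 3·142 = -195
  W = 296 − 5·160 − 142 + 2·(-195) = -1036
Option 2 (Z := -5):
  A = 102
  M = 91
  Z = -5
  W = 296 − 5·102 − 91 + 2·(-5) = -315
W: -1036 − (-315) = -721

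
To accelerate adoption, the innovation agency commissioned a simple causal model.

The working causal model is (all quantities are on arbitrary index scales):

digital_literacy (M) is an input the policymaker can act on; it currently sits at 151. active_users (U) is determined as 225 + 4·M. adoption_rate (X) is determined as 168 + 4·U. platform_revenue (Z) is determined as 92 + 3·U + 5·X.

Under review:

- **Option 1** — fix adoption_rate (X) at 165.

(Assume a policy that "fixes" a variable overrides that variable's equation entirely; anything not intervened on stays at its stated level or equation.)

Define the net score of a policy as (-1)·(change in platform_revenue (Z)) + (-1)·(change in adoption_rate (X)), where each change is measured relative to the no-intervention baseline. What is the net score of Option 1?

Baseline:
  M = 151
  U = 225 + 4·151 = 829
  X = 168 + 4·829 = 3484
  Z = 92 + 3·829 + 5·3484 = 19999
Option 1 (X := 165):
  M = 151
  U = 225 + 4·151 = 829
  X = 165
  Z = 92 + 3·829 + 5·165 = 3404
ΔZ = 3404 − 19999 = -16595; ΔX = 165 − 3484 = -3319
Score = (-1)·(-16595) + (-1)·(-3319) = 19914

19914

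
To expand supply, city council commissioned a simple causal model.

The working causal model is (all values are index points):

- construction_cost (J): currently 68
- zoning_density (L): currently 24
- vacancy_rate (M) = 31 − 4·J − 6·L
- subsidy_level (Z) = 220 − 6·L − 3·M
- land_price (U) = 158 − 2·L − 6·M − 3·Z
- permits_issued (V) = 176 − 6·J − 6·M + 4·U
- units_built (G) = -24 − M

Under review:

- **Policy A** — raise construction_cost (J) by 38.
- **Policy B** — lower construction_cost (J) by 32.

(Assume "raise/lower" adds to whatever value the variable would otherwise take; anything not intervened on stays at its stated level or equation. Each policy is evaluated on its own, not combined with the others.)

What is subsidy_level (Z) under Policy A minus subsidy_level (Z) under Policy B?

Policy A (J + 38):
  J = 68 + 38 = 106
  L = 24
  M = 31 − 4·106 − 6·24 = -537
  Z = 220 − 6·24 − 3·(-537) = 1687
Policy B (J − 32):
  J = 68 − 32 = 36
  L = 24
  M = 31 − 4·36 − 6·24 = -257
  Z = 220 − 6·24 − 3·(-257) = 847
Z: 1687 − 847 = 840

840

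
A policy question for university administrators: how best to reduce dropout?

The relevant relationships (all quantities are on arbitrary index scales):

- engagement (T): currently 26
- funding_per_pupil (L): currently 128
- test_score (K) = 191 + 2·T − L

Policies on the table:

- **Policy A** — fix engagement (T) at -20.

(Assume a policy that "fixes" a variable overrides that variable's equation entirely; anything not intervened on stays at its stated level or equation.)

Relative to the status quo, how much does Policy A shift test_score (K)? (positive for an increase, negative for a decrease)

Baseline:
  T = 26
  L = 128
  K = 191 + 2·26 − 128 = 115
Policy A (T := -20):
  T = -20
  L = 128
  K = 191 + 2·(-20) − 128 = 23
Change in K: 23 − 115 = -92

-92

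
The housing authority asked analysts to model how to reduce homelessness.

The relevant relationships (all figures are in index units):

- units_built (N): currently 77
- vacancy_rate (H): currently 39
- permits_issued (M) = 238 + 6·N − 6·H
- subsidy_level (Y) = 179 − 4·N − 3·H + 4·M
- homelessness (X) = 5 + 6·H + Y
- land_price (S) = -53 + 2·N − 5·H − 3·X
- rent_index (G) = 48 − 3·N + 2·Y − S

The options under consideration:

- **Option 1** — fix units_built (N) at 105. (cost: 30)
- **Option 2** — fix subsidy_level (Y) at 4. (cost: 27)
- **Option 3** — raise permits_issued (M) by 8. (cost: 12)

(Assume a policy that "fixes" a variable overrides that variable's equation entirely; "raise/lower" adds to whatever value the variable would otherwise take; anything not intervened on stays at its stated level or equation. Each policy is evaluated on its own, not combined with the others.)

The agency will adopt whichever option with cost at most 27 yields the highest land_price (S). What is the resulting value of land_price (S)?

Option 2 (Y := 4):
  N = 77
  H = 39
  M = 238 + 6·77 − 6·39 = 466
  Y = 4
  X = 5 + 6·39 + 4 = 243
  S = -53 + 2·77 − 5·39 − 3·243 = -823
Option 3 (M + 8):
  N = 77
  H = 39
  M = 238 + 6·77 − 6·39 (+8 from intervention) = 474
  Y = 179 − 4·77 − 3·39 + 4·474 = 1650
  X = 5 + 6·39 + 1650 = 1889
  S = -53 + 2·77 − 5·39 − 3·1889 = -5761
Comparing — Option 2: S=-823, Option 3: S=-5761. Highest is -823 (Option 2).

-823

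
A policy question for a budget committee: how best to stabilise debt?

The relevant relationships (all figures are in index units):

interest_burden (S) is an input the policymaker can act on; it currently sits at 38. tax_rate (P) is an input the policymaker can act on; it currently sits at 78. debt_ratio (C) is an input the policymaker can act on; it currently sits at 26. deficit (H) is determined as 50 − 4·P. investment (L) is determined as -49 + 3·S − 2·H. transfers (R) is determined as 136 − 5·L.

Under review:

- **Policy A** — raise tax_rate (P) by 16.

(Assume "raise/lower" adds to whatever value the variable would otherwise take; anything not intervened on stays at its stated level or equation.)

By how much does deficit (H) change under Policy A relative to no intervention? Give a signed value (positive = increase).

-64

Baseline:
  P = 78
  H = 50 − 4·78 = -262
Policy A (P + 16):
  P = 78 + 16 = 94
  H = 50 − 4·94 = -326
Change in H: -326 − (-262) = -64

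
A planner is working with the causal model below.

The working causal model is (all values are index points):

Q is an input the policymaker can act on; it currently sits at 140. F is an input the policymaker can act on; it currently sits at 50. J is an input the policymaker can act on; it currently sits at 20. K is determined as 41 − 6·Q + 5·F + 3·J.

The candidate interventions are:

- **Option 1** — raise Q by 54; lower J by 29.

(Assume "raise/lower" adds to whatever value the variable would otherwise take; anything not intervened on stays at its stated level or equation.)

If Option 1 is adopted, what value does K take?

Option 1 (Q + 54, J − 29):
  Q = 140 + 54 = 194
  F = 50
  J = 20 − 29 = -9
  K = 41 − 6·194 + 5·50 + 3·(-9) = -900

-900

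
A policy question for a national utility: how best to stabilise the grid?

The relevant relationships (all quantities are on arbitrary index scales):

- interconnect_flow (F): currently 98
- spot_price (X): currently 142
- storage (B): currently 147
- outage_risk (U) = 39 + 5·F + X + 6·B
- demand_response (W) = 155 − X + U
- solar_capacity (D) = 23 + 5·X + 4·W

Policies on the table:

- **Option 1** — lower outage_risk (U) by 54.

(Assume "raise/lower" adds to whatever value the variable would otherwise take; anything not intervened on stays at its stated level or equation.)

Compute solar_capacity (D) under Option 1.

Option 1 (U − 54):
  F = 98
  X = 142
  B = 147
  U = 39 + 5·98 + 142 + 6·147 (−54 from intervention) = 1499
  W = 155 − 142 + 1499 = 1512
  D = 23 + 5·142 + 4·1512 = 6781

6781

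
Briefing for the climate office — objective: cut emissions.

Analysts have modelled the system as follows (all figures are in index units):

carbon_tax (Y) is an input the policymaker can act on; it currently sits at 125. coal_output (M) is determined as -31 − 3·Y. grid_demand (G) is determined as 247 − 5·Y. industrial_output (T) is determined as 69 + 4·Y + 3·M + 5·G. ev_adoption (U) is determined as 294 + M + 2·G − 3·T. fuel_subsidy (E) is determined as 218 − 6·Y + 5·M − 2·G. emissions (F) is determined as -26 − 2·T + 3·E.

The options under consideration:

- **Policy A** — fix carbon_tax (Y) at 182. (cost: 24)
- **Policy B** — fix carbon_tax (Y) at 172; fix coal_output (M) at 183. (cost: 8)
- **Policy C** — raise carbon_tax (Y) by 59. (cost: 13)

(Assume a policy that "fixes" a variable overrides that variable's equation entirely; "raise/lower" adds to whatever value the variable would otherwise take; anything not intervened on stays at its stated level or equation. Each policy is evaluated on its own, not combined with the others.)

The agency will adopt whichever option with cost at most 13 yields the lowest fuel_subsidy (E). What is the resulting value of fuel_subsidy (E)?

-2455

Policy B (Y := 172, M := 183):
  Y = 172
  M = 183
  G = 247 − 5·172 = -613
  E = 218 − 6·172 + 5·183 − 2·(-613) = 1327
Policy C (Y + 59):
  Y = 125 + 59 = 184
  M = -31 − 3·184 = -583
  G = 247 − 5·184 = -673
  E = 218 − 6·184 + 5·(-583) − 2·(-673) = -2455
Comparing — Policy B: E=1327, Policy C: E=-2455. Lowest is -2455 (Policy C).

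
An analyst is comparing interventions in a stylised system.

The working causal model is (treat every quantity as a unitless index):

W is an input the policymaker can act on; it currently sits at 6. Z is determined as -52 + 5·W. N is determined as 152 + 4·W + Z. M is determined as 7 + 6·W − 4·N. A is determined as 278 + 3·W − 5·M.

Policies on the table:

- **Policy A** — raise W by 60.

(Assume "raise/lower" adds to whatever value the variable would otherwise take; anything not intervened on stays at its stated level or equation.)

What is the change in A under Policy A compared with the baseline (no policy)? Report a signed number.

Baseline:
  W = 6
  Z = -52 + 5·6 = -22
  N = 152 + 4·6 + (-22) = 154
  M = 7 + 6·6 − 4·154 = -573
  A = 278 + 3·6 − 5·(-573) = 3161
Policy A (W + 60):
  W = 6 + 60 = 66
  Z = -52 + 5·66 = 278
  N = 152 + 4·66 + 278 = 694
  M = 7 + 6·66 − 4·694 = -2373
  A = 278 + 3·66 − 5·(-2373) = 12341
Change in A: 12341 − 3161 = 9180

9180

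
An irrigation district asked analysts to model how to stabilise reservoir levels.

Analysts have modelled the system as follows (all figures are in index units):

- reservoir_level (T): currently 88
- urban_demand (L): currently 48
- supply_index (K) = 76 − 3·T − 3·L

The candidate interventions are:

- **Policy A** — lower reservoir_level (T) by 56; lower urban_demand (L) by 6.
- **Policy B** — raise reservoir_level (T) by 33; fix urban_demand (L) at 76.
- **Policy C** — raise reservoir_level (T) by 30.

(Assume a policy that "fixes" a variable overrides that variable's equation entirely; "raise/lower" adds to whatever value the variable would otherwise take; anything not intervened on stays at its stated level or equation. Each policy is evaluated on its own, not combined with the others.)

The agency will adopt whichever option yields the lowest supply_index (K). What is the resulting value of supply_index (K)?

Policy A (T − 56, L − 6):
  T = 88 − 56 = 32
  L = 48 − 6 = 42
  K = 76 − 3·32 − 3·42 = -146
Policy B (T + 33, L := 76):
  T = 88 + 33 = 121
  L = 76
  K = 76 − 3·121 − 3·76 = -515
Policy C (T + 30):
  T = 88 + 30 = 118
  L = 48
  K = 76 − 3·118 − 3·48 = -422
Comparing — Policy A: K=-146, Policy B: K=-515, Policy C: K=-422. Lowest is -515 (Policy B).

-515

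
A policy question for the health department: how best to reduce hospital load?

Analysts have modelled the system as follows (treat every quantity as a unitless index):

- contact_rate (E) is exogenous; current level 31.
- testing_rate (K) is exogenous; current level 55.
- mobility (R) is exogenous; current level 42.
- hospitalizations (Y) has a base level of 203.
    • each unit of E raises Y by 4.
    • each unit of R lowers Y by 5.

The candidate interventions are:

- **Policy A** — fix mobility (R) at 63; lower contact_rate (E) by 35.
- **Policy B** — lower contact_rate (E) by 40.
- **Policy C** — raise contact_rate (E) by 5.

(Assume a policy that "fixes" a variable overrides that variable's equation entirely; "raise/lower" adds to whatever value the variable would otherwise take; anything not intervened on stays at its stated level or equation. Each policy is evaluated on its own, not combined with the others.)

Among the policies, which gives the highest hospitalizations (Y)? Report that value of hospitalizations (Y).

137

Policy A (R := 63, E − 35):
  E = 31 − 35 = -4
  R = 63
  Y = 203 + 4·(-4) − 5·63 = -128
Policy B (E − 40):
  E = 31 − 40 = -9
  R = 42
  Y = 203 + 4·(-9) − 5·42 = -43
Policy C (E + 5):
  E = 31 + 5 = 36
  R = 42
  Y = 203 + 4·36 − 5·42 = 137
Comparing — Policy A: Y=-128, Policy B: Y=-43, Policy C: Y=137. Highest is 137 (Policy C).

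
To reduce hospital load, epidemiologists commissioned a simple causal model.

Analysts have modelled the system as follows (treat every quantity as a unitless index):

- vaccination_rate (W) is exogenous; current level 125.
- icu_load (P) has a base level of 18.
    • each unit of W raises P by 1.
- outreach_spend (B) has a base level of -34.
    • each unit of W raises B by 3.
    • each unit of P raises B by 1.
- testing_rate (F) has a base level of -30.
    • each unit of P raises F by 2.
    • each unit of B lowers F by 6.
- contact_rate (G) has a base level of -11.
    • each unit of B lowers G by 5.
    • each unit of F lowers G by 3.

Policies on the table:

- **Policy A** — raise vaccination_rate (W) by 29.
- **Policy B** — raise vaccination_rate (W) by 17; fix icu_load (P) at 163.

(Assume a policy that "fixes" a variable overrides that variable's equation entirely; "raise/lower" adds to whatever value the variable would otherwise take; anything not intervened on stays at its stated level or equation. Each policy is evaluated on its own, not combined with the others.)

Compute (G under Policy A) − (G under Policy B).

531

Policy A (W + 29):
  W = 125 + 29 = 154
  P = 18 + 154 = 172
  B = -34 + 3·154 + 172 = 600
  F = -30 + 2·172 − 6·600 = -3286
  G = -11 − 5·600 − 3·(-3286) = 6847
Policy B (W + 17, P := 163):
  W = 125 + 17 = 142
  P = 163
  B = -34 + 3·142 + 163 = 555
  F = -30 + 2·163 − 6·555 = -3034
  G = -11 − 5·555 − 3·(-3034) = 6316
G: 6847 − 6316 = 531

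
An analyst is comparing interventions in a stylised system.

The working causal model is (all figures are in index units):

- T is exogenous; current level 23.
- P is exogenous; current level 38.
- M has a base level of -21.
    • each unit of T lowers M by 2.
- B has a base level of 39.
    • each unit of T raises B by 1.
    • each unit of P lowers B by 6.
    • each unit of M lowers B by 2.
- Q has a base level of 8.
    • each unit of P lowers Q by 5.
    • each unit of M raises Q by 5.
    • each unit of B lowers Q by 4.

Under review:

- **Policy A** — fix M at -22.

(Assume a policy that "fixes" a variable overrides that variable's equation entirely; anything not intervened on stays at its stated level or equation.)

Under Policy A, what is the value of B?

Policy A (M := -22):
  T = 23
  P = 38
  M = -22
  B = 39 + 23 − 6·38 − 2·(-22) = -122

-122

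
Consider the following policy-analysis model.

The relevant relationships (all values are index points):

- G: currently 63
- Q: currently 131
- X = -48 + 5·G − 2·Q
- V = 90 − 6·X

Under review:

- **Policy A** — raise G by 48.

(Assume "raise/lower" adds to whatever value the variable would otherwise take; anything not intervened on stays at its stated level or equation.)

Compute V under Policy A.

Policy A (G + 48):
  G = 63 + 48 = 111
  Q = 131
  X = -48 + 5·111 − 2·131 = 245
  V = 90 − 6·245 = -1380

-1380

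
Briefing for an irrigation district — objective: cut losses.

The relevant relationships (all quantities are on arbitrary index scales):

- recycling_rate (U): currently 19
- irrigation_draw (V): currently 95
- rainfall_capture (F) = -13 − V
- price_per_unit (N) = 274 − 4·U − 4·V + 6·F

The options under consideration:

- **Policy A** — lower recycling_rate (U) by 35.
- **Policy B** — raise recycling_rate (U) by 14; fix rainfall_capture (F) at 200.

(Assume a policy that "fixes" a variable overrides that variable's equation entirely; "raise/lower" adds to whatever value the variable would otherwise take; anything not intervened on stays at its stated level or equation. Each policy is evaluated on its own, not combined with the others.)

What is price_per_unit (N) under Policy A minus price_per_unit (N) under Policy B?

Policy A (U − 35):
  U = 19 − 35 = -16
  V = 95
  F = -13 − 95 = -108
  N = 274 − 4·(-16) − 4·95 + 6·(-108) = -690
Policy B (U + 14, F := 200):
  U = 19 + 14 = 33
  V = 95
  F = 200
  N = 274 − 4·33 − 4·95 + 6·200 = 962
N: -690 − 962 = -1652

-1652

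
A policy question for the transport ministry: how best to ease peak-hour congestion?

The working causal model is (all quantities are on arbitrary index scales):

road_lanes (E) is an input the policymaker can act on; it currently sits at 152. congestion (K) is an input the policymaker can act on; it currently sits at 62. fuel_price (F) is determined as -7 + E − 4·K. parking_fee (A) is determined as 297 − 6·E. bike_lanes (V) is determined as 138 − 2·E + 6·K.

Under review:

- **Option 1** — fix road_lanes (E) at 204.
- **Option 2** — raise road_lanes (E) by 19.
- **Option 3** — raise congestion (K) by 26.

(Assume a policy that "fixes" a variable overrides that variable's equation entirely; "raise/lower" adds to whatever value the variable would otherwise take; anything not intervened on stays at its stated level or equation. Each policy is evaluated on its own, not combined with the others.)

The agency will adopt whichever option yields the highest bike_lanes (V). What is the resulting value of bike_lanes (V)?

362

Option 1 (E := 204):
  E = 204
  K = 62
  V = 138 − 2·204 + 6·62 = 102
Option 2 (E + 19):
  E = 152 + 19 = 171
  K = 62
  V = 138 − 2·171 + 6·62 = 168
Option 3 (K + 26):
  E = 152
  K = 62 + 26 = 88
  V = 138 − 2·152 + 6·88 = 362
Comparing — Option 1: V=102, Option 2: V=168, Option 3: V=362. Highest is 362 (Option 3).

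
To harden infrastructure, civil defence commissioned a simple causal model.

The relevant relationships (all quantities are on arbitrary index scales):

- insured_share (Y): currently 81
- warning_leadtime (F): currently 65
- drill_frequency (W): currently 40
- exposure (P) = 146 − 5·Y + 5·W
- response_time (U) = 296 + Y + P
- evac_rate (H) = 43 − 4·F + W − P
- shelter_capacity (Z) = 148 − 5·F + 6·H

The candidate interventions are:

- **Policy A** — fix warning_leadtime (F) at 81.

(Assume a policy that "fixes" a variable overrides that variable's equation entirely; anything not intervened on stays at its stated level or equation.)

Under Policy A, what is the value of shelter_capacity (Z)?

Policy A (F := 81):
  Y = 81
  F = 81
  W = 40
  P = 146 − 5·81 + 5·40 = -59
  H = 43 − 4·81 + 40 − (-59) = -182
  Z = 148 − 5·81 + 6·(-182) = -1349

-1349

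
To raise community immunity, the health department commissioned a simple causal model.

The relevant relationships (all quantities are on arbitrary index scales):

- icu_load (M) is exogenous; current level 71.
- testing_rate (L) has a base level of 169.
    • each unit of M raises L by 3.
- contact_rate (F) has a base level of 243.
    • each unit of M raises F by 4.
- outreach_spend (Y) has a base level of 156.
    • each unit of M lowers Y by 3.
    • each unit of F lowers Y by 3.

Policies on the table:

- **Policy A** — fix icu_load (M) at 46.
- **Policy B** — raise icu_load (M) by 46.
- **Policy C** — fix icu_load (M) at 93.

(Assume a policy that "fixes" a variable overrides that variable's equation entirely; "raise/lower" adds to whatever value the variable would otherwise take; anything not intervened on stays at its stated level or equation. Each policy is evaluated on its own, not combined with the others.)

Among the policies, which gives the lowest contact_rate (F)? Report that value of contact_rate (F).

Policy A (M := 46):
  M = 46
  F = 243 + 4·46 = 427
Policy B (M + 46):
  M = 71 + 46 = 117
  F = 243 + 4·117 = 711
Policy C (M := 93):
  M = 93
  F = 243 + 4·93 = 615
Comparing — Policy A: F=427, Policy B: F=711, Policy C: F=615. Lowest is 427 (Policy A).

427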